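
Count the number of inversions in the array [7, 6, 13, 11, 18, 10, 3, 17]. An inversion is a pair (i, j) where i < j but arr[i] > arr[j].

Finding inversions in [7, 6, 13, 11, 18, 10, 3, 17]:

(0, 1): arr[0]=7 > arr[1]=6
(0, 6): arr[0]=7 > arr[6]=3
(1, 6): arr[1]=6 > arr[6]=3
(2, 3): arr[2]=13 > arr[3]=11
(2, 5): arr[2]=13 > arr[5]=10
(2, 6): arr[2]=13 > arr[6]=3
(3, 5): arr[3]=11 > arr[5]=10
(3, 6): arr[3]=11 > arr[6]=3
(4, 5): arr[4]=18 > arr[5]=10
(4, 6): arr[4]=18 > arr[6]=3
(4, 7): arr[4]=18 > arr[7]=17
(5, 6): arr[5]=10 > arr[6]=3

Total inversions: 12

The array has 12 inversion(s): (0,1), (0,6), (1,6), (2,3), (2,5), (2,6), (3,5), (3,6), (4,5), (4,6), (4,7), (5,6). Each pair (i,j) satisfies i < j and arr[i] > arr[j].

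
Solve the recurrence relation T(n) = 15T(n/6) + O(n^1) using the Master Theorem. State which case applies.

Master Theorem for T(n) = 15T(n/6) + O(n^1):

a = 15, b = 6, c = 1
log_b(a) = log_6(15) = 1.5114

Case 1: c = 1 < log_6(15) = 1.5114
T(n) = O(n^(log_6 15))

For T(n) = 15T(n/6) + O(n^1): log_6(15) = 1.5114. This is Case 1 of the Master Theorem (c < log_b(a), work dominated by leaves), giving O(n^(log_6 15)).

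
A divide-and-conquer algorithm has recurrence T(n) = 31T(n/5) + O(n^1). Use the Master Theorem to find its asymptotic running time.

Master Theorem for T(n) = 31T(n/5) + O(n^1):

a = 31, b = 5, c = 1
log_b(a) = log_5(31) = 2.1337

Case 1: c = 1 < log_5(31) = 2.1337
T(n) = O(n^(log_5 31))

For T(n) = 31T(n/5) + O(n^1): log_5(31) = 2.1337. This is Case 1 of the Master Theorem (c < log_b(a), work dominated by leaves), giving O(n^(log_5 31)).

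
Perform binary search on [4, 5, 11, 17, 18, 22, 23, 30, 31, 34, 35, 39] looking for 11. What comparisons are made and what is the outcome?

Binary search for 11 in [4, 5, 11, 17, 18, 22, 23, 30, 31, 34, 35, 39]:

lo=0, hi=11, mid=5, arr[mid]=22 -> 22 > 11, search left half
lo=0, hi=4, mid=2, arr[mid]=11 -> Found target at index 2!

Binary search finds 11 at index 2 after 2 comparisons. The search repeatedly halves the search space by comparing with the middle element.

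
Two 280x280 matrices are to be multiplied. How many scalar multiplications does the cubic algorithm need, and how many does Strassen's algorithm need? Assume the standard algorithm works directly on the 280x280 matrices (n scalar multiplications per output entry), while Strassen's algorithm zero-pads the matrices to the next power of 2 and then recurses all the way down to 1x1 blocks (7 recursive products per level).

Matrix multiplication for 280x280 matrices:

Strassen's algorithm requires power-of-2 dimensions. Pad 280x280 to 512x512 (next power of 2).

Standard algorithm: 280^3 = 21952000 multiplications
Strassen's algorithm: 7^(log2(512)) = 7^9 = 40353607 multiplications
Difference: 21952000 - 40353607 = -18401607 (Strassen uses MORE here due to padding overhead — for small or just-over-power-of-2 n, padding can outweigh the per-level savings)

Standard: 21952000 multiplications (280^3). Strassen: 40353607 multiplications (7^9, after padding to 512x512). Strassen reduces 8 recursive multiplications to 7 at each level.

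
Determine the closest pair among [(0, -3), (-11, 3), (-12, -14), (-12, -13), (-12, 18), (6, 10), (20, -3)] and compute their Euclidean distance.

Computing all pairwise distances among 7 points:

d((0, -3), (-11, 3)) = 12.53
d((0, -3), (-12, -14)) = 16.2788
d((0, -3), (-12, -13)) = 15.6205
d((0, -3), (-12, 18)) = 24.1868
d((0, -3), (6, 10)) = 14.3178
d((0, -3), (20, -3)) = 20.0
d((-11, 3), (-12, -14)) = 17.0294
d((-11, 3), (-12, -13)) = 16.0312
d((-11, 3), (-12, 18)) = 15.0333
d((-11, 3), (6, 10)) = 18.3848
d((-11, 3), (20, -3)) = 31.5753
d((-12, -14), (-12, -13)) = 1.0 <-- minimum
d((-12, -14), (-12, 18)) = 32.0
d((-12, -14), (6, 10)) = 30.0
d((-12, -14), (20, -3)) = 33.8378
d((-12, -13), (-12, 18)) = 31.0
d((-12, -13), (6, 10)) = 29.2062
d((-12, -13), (20, -3)) = 33.5261
d((-12, 18), (6, 10)) = 19.6977
d((-12, 18), (20, -3)) = 38.2753
d((6, 10), (20, -3)) = 19.105

Closest pair: (-12, -14) and (-12, -13) with distance 1.0

The closest pair is (-12, -14) and (-12, -13) with Euclidean distance 1.0. For 7 points, brute-force pairwise comparison is shown above. For large n, the divide-and-conquer algorithm (sort by x, recurse on halves, check the dividing strip) achieves O(n log n).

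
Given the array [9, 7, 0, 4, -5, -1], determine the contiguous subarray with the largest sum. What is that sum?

Using Kadane's algorithm on [9, 7, 0, 4, -5, -1]:

Scanning through the array:
Position 1 (value 7): max_ending_here = 16, max_so_far = 16
Position 2 (value 0): max_ending_here = 16, max_so_far = 16
Position 3 (value 4): max_ending_here = 20, max_so_far = 20
Position 4 (value -5): max_ending_here = 15, max_so_far = 20
Position 5 (value -1): max_ending_here = 14, max_so_far = 20

Maximum subarray: [9, 7, 0, 4]
Maximum sum: 20

The maximum subarray is [9, 7, 0, 4] with sum 20. This subarray runs from index 0 to index 3.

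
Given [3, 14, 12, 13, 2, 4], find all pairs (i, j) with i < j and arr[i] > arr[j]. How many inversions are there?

Finding inversions in [3, 14, 12, 13, 2, 4]:

(0, 4): arr[0]=3 > arr[4]=2
(1, 2): arr[1]=14 > arr[2]=12
(1, 3): arr[1]=14 > arr[3]=13
(1, 4): arr[1]=14 > arr[4]=2
(1, 5): arr[1]=14 > arr[5]=4
(2, 4): arr[2]=12 > arr[4]=2
(2, 5): arr[2]=12 > arr[5]=4
(3, 4): arr[3]=13 > arr[4]=2
(3, 5): arr[3]=13 > arr[5]=4

Total inversions: 9

The array has 9 inversion(s): (0,4), (1,2), (1,3), (1,4), (1,5), (2,4), (2,5), (3,4), (3,5). Each pair (i,j) satisfies i < j and arr[i] > arr[j].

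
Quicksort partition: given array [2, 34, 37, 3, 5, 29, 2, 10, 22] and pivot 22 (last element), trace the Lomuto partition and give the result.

Lomuto partition with pivot = 22:

Initial array: [2, 34, 37, 3, 5, 29, 2, 10, 22]

arr[0]=2 <= 22: swap with position 0, array becomes [2, 34, 37, 3, 5, 29, 2, 10, 22]
arr[1]=34 > 22: no swap
arr[2]=37 > 22: no swap
arr[3]=3 <= 22: swap with position 1, array becomes [2, 3, 37, 34, 5, 29, 2, 10, 22]
arr[4]=5 <= 22: swap with position 2, array becomes [2, 3, 5, 34, 37, 29, 2, 10, 22]
arr[5]=29 > 22: no swap
arr[6]=2 <= 22: swap with position 3, array becomes [2, 3, 5, 2, 37, 29, 34, 10, 22]
arr[7]=10 <= 22: swap with position 4, array becomes [2, 3, 5, 2, 10, 29, 34, 37, 22]

Place pivot at position 5: [2, 3, 5, 2, 10, 22, 34, 37, 29]
Pivot position: 5

After partitioning with pivot 22, the array becomes [2, 3, 5, 2, 10, 22, 34, 37, 29]. The pivot is placed at index 5. All elements to the left of the pivot are <= 22, and all elements to the right are > 22.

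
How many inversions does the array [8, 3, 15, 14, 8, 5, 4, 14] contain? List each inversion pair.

Finding inversions in [8, 3, 15, 14, 8, 5, 4, 14]:

(0, 1): arr[0]=8 > arr[1]=3
(0, 5): arr[0]=8 > arr[5]=5
(0, 6): arr[0]=8 > arr[6]=4
(2, 3): arr[2]=15 > arr[3]=14
(2, 4): arr[2]=15 > arr[4]=8
(2, 5): arr[2]=15 > arr[5]=5
(2, 6): arr[2]=15 > arr[6]=4
(2, 7): arr[2]=15 > arr[7]=14
(3, 4): arr[3]=14 > arr[4]=8
(3, 5): arr[3]=14 > arr[5]=5
(3, 6): arr[3]=14 > arr[6]=4
(4, 5): arr[4]=8 > arr[5]=5
(4, 6): arr[4]=8 > arr[6]=4
(5, 6): arr[5]=5 > arr[6]=4

Total inversions: 14

The array has 14 inversion(s): (0,1), (0,5), (0,6), (2,3), (2,4), (2,5), (2,6), (2,7), (3,4), (3,5), (3,6), (4,5), (4,6), (5,6). Each pair (i,j) satisfies i < j and arr[i] > arr[j].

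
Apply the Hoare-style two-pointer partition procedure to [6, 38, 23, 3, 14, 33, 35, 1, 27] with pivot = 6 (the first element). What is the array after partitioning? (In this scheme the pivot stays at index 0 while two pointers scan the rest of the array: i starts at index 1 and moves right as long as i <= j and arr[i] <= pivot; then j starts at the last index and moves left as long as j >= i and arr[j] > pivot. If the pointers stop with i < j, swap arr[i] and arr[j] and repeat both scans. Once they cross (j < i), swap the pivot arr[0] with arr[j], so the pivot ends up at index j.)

Hoare-style two-pointer partition with pivot = 6:

Initial array: [6, 38, 23, 3, 14, 33, 35, 1, 27]

Pointers start at i = 1, j = 8.
i stops at index 1 (arr[1]=38 > 6), j stops at index 7 (arr[7]=1 <= 6): swap arr[1] and arr[7], array becomes [6, 1, 23, 3, 14, 33, 35, 38, 27]
i stops at index 2 (arr[2]=23 > 6), j stops at index 3 (arr[3]=3 <= 6): swap arr[2] and arr[3], array becomes [6, 1, 3, 23, 14, 33, 35, 38, 27]
i ends at 3, j ends at 2: the pointers have crossed (j < i), so scanning stops.

Swap pivot arr[0] with arr[2] to place pivot at position 2: [3, 1, 6, 23, 14, 33, 35, 38, 27]
Pivot position: 2

After partitioning with pivot 6, the array becomes [3, 1, 6, 23, 14, 33, 35, 38, 27]. The pivot is placed at index 2. All elements to the left of the pivot are <= 6, and all elements to the right are > 6.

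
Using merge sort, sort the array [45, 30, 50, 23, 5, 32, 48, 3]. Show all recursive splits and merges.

Merge sort trace:

Split: [45, 30, 50, 23, 5, 32, 48, 3] -> [45, 30, 50, 23] and [5, 32, 48, 3]
  Split: [45, 30, 50, 23] -> [45, 30] and [50, 23]
    Split: [45, 30] -> [45] and [30]
    Merge: [45] + [30] -> [30, 45]
    Split: [50, 23] -> [50] and [23]
    Merge: [50] + [23] -> [23, 50]
  Merge: [30, 45] + [23, 50] -> [23, 30, 45, 50]
  Split: [5, 32, 48, 3] -> [5, 32] and [48, 3]
    Split: [5, 32] -> [5] and [32]
    Merge: [5] + [32] -> [5, 32]
    Split: [48, 3] -> [48] and [3]
    Merge: [48] + [3] -> [3, 48]
  Merge: [5, 32] + [3, 48] -> [3, 5, 32, 48]
Merge: [23, 30, 45, 50] + [3, 5, 32, 48] -> [3, 5, 23, 30, 32, 45, 48, 50]

Final sorted array: [3, 5, 23, 30, 32, 45, 48, 50]

The merge sort proceeds by recursively splitting the array and merging sorted halves.
After all merges, the sorted array is [3, 5, 23, 30, 32, 45, 48, 50].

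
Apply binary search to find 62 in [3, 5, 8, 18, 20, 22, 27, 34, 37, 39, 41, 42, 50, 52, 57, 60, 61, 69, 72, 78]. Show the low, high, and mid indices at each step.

Binary search for 62 in [3, 5, 8, 18, 20, 22, 27, 34, 37, 39, 41, 42, 50, 52, 57, 60, 61, 69, 72, 78]:

lo=0, hi=19, mid=9, arr[mid]=39 -> 39 < 62, search right half
lo=10, hi=19, mid=14, arr[mid]=57 -> 57 < 62, search right half
lo=15, hi=19, mid=17, arr[mid]=69 -> 69 > 62, search left half
lo=15, hi=16, mid=15, arr[mid]=60 -> 60 < 62, search right half
lo=16, hi=16, mid=16, arr[mid]=61 -> 61 < 62, search right half
lo=17 > hi=16, target 62 not found

Binary search determines that 62 is not in the array after 5 comparisons. The search space was exhausted without finding the target.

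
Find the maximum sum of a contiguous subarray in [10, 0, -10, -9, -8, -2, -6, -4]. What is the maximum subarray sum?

Using Kadane's algorithm on [10, 0, -10, -9, -8, -2, -6, -4]:

Scanning through the array:
Position 1 (value 0): max_ending_here = 10, max_so_far = 10
Position 2 (value -10): max_ending_here = 0, max_so_far = 10
Position 3 (value -9): max_ending_here = -9, max_so_far = 10
Position 4 (value -8): max_ending_here = -8, max_so_far = 10
Position 5 (value -2): max_ending_here = -2, max_so_far = 10
Position 6 (value -6): max_ending_here = -6, max_so_far = 10
Position 7 (value -4): max_ending_here = -4, max_so_far = 10

Maximum subarray: [10]
Maximum sum: 10

The maximum subarray is [10] with sum 10. This subarray runs from index 0 to index 0.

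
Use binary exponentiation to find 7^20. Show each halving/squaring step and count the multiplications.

Computing 7^20 by squaring (build up from 7^1; each line after the first costs one multiplication):

7^1 = 7
7^2 = (7^1)^2 = 7^2 = 49
7^4 = (7^2)^2 = 49^2 = 2401
7^5 = 7 * 7^4 = 7 * 2401 = 16807
7^10 = (7^5)^2 = 16807^2 = 282475249
7^20 = (7^10)^2 = 282475249^2 = 79792266297612001

Result: 79792266297612001
Multiplications needed: 5 (5 lines after 7^1)

7^20 = 79792266297612001. Using exponentiation by squaring, this requires 5 multiplications. The key idea: if the exponent is even, square the half-power; if odd, multiply by the base once.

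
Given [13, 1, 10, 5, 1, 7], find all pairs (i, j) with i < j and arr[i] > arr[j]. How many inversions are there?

Finding inversions in [13, 1, 10, 5, 1, 7]:

(0, 1): arr[0]=13 > arr[1]=1
(0, 2): arr[0]=13 > arr[2]=10
(0, 3): arr[0]=13 > arr[3]=5
(0, 4): arr[0]=13 > arr[4]=1
(0, 5): arr[0]=13 > arr[5]=7
(2, 3): arr[2]=10 > arr[3]=5
(2, 4): arr[2]=10 > arr[4]=1
(2, 5): arr[2]=10 > arr[5]=7
(3, 4): arr[3]=5 > arr[4]=1

Total inversions: 9

The array has 9 inversion(s): (0,1), (0,2), (0,3), (0,4), (0,5), (2,3), (2,4), (2,5), (3,4). Each pair (i,j) satisfies i < j and arr[i] > arr[j].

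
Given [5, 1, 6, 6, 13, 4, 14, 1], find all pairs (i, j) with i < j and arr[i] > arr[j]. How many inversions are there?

Finding inversions in [5, 1, 6, 6, 13, 4, 14, 1]:

(0, 1): arr[0]=5 > arr[1]=1
(0, 5): arr[0]=5 > arr[5]=4
(0, 7): arr[0]=5 > arr[7]=1
(2, 5): arr[2]=6 > arr[5]=4
(2, 7): arr[2]=6 > arr[7]=1
(3, 5): arr[3]=6 > arr[5]=4
(3, 7): arr[3]=6 > arr[7]=1
(4, 5): arr[4]=13 > arr[5]=4
(4, 7): arr[4]=13 > arr[7]=1
(5, 7): arr[5]=4 > arr[7]=1
(6, 7): arr[6]=14 > arr[7]=1

Total inversions: 11

The array has 11 inversion(s): (0,1), (0,5), (0,7), (2,5), (2,7), (3,5), (3,7), (4,5), (4,7), (5,7), (6,7). Each pair (i,j) satisfies i < j and arr[i] > arr[j].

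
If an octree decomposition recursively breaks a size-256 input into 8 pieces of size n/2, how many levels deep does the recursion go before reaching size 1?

For divide and conquer with division factor 2:

Problem sizes at each level:
Level 0: 256
Level 1: 128
Level 2: 64
Level 3: 32
Level 4: 16
Level 5: 8
Level 6: 4
Level 7: 2
Level 8: 1

The root is level 0 and the size-1 base case is level 8 (the tree spans levels 0 through 8, i.e. 9 levels counting the root), so the depth is the number of divisions: log_2(256) = 8

The recursion tree depth is log_2(256) = 8. At each level, the problem size is divided by 2, so it takes 8 divisions to reduce to a base case of size 1. The algorithm makes 8 recursive calls at each level.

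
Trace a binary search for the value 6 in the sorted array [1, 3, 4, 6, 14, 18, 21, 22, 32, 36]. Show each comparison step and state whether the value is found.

Binary search for 6 in [1, 3, 4, 6, 14, 18, 21, 22, 32, 36]:

lo=0, hi=9, mid=4, arr[mid]=14 -> 14 > 6, search left half
lo=0, hi=3, mid=1, arr[mid]=3 -> 3 < 6, search right half
lo=2, hi=3, mid=2, arr[mid]=4 -> 4 < 6, search right half
lo=3, hi=3, mid=3, arr[mid]=6 -> Found target at index 3!

Binary search finds 6 at index 3 after 4 comparisons. The search repeatedly halves the search space by comparing with the middle element.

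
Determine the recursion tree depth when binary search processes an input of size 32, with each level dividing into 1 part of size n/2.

For divide and conquer with division factor 2:

Problem sizes at each level:
Level 0: 32
Level 1: 16
Level 2: 8
Level 3: 4
Level 4: 2
Level 5: 1

The root is level 0 and the size-1 base case is level 5 (the tree spans levels 0 through 5, i.e. 6 levels counting the root), so the depth is the number of divisions: log_2(32) = 5

The recursion tree depth is log_2(32) = 5. At each level, the problem size is divided by 2, so it takes 5 divisions to reduce to a base case of size 1. The algorithm makes 1 recursive call at each level.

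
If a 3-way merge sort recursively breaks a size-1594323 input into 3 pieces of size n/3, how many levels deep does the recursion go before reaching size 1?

For divide and conquer with division factor 3:

Problem sizes at each level:
Level 0: 1594323
Level 1: 531441
Level 2: 177147
Level 3: 59049
Level 4: 19683
Level 5: 6561
Level 6: 2187
Level 7: 729
Level 8: 243
Level 9: 81
Level 10: 27
Level 11: 9
Level 12: 3
Level 13: 1

The root is level 0 and the size-1 base case is level 13 (the tree spans levels 0 through 13, i.e. 14 levels counting the root), so the depth is the number of divisions: log_3(1594323) = 13

The recursion tree depth is log_3(1594323) = 13. At each level, the problem size is divided by 3, so it takes 13 divisions to reduce to a base case of size 1. The algorithm makes 3 recursive calls at each level.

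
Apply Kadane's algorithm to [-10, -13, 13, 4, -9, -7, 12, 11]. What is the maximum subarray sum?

Using Kadane's algorithm on [-10, -13, 13, 4, -9, -7, 12, 11]:

Scanning through the array:
Position 1 (value -13): max_ending_here = -13, max_so_far = -10
Position 2 (value 13): max_ending_here = 13, max_so_far = 13
Position 3 (value 4): max_ending_here = 17, max_so_far = 17
Position 4 (value -9): max_ending_here = 8, max_so_far = 17
Position 5 (value -7): max_ending_here = 1, max_so_far = 17
Position 6 (value 12): max_ending_here = 13, max_so_far = 17
Position 7 (value 11): max_ending_here = 24, max_so_far = 24

Maximum subarray: [13, 4, -9, -7, 12, 11]
Maximum sum: 24

The maximum subarray is [13, 4, -9, -7, 12, 11] with sum 24. This subarray runs from index 2 to index 7.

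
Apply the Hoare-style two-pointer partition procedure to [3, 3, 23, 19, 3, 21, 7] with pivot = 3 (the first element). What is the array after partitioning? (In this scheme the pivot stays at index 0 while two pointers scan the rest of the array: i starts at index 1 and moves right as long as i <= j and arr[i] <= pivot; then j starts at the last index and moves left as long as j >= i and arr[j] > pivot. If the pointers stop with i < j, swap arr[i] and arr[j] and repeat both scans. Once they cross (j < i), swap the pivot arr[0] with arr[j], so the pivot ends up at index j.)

Hoare-style two-pointer partition with pivot = 3:

Initial array: [3, 3, 23, 19, 3, 21, 7]

Pointers start at i = 1, j = 6.
i stops at index 2 (arr[2]=23 > 3), j stops at index 4 (arr[4]=3 <= 3): swap arr[2] and arr[4], array becomes [3, 3, 3, 19, 23, 21, 7]
i ends at 3, j ends at 2: the pointers have crossed (j < i), so scanning stops.

Swap pivot arr[0] with arr[2] to place pivot at position 2: [3, 3, 3, 19, 23, 21, 7]
Pivot position: 2

After partitioning with pivot 3, the array becomes [3, 3, 3, 19, 23, 21, 7]. The pivot is placed at index 2. All elements to the left of the pivot are <= 3, and all elements to the right are > 3.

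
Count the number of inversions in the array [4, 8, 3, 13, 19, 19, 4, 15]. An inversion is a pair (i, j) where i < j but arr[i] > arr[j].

Finding inversions in [4, 8, 3, 13, 19, 19, 4, 15]:

(0, 2): arr[0]=4 > arr[2]=3
(1, 2): arr[1]=8 > arr[2]=3
(1, 6): arr[1]=8 > arr[6]=4
(3, 6): arr[3]=13 > arr[6]=4
(4, 6): arr[4]=19 > arr[6]=4
(4, 7): arr[4]=19 > arr[7]=15
(5, 6): arr[5]=19 > arr[6]=4
(5, 7): arr[5]=19 > arr[7]=15

Total inversions: 8

The array has 8 inversion(s): (0,2), (1,2), (1,6), (3,6), (4,6), (4,7), (5,6), (5,7). Each pair (i,j) satisfies i < j and arr[i] > arr[j].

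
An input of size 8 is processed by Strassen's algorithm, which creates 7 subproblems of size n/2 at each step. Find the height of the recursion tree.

For divide and conquer with division factor 2:

Problem sizes at each level:
Level 0: 8
Level 1: 4
Level 2: 2
Level 3: 1

The root is level 0 and the size-1 base case is level 3 (the tree spans levels 0 through 3, i.e. 4 levels counting the root), so the depth is the number of divisions: log_2(8) = 3

The recursion tree depth is log_2(8) = 3. At each level, the problem size is divided by 2, so it takes 3 divisions to reduce to a base case of size 1. The algorithm makes 7 recursive calls at each level.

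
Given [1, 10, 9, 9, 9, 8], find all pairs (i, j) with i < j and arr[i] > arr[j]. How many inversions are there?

Finding inversions in [1, 10, 9, 9, 9, 8]:

(1, 2): arr[1]=10 > arr[2]=9
(1, 3): arr[1]=10 > arr[3]=9
(1, 4): arr[1]=10 > arr[4]=9
(1, 5): arr[1]=10 > arr[5]=8
(2, 5): arr[2]=9 > arr[5]=8
(3, 5): arr[3]=9 > arr[5]=8
(4, 5): arr[4]=9 > arr[5]=8

Total inversions: 7

The array has 7 inversion(s): (1,2), (1,3), (1,4), (1,5), (2,5), (3,5), (4,5). Each pair (i,j) satisfies i < j and arr[i] > arr[j].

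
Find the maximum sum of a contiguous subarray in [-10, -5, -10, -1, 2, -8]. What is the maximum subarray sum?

Using Kadane's algorithm on [-10, -5, -10, -1, 2, -8]:

Scanning through the array:
Position 1 (value -5): max_ending_here = -5, max_so_far = -5
Position 2 (value -10): max_ending_here = -10, max_so_far = -5
Position 3 (value -1): max_ending_here = -1, max_so_far = -1
Position 4 (value 2): max_ending_here = 2, max_so_far = 2
Position 5 (value -8): max_ending_here = -6, max_so_far = 2

Maximum subarray: [2]
Maximum sum: 2

The maximum subarray is [2] with sum 2. This subarray runs from index 4 to index 4.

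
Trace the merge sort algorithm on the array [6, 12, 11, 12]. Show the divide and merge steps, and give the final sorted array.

Merge sort trace:

Split: [6, 12, 11, 12] -> [6, 12] and [11, 12]
  Split: [6, 12] -> [6] and [12]
  Merge: [6] + [12] -> [6, 12]
  Split: [11, 12] -> [11] and [12]
  Merge: [11] + [12] -> [11, 12]
Merge: [6, 12] + [11, 12] -> [6, 11, 12, 12]

Final sorted array: [6, 11, 12, 12]

The merge sort proceeds by recursively splitting the array and merging sorted halves.
After all merges, the sorted array is [6, 11, 12, 12].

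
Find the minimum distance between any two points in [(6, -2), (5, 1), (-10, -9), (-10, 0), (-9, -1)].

Computing all pairwise distances among 5 points:

d((6, -2), (5, 1)) = 3.1623
d((6, -2), (-10, -9)) = 17.4642
d((6, -2), (-10, 0)) = 16.1245
d((6, -2), (-9, -1)) = 15.0333
d((5, 1), (-10, -9)) = 18.0278
d((5, 1), (-10, 0)) = 15.0333
d((5, 1), (-9, -1)) = 14.1421
d((-10, -9), (-10, 0)) = 9.0
d((-10, -9), (-9, -1)) = 8.0623
d((-10, 0), (-9, -1)) = 1.4142 <-- minimum

Closest pair: (-10, 0) and (-9, -1) with distance 1.4142

The closest pair is (-10, 0) and (-9, -1) with Euclidean distance 1.4142. For 5 points, brute-force pairwise comparison is shown above. For large n, the divide-and-conquer algorithm (sort by x, recurse on halves, check the dividing strip) achieves O(n log n).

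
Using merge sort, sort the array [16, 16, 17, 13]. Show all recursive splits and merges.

Merge sort trace:

Split: [16, 16, 17, 13] -> [16, 16] and [17, 13]
  Split: [16, 16] -> [16] and [16]
  Merge: [16] + [16] -> [16, 16]
  Split: [17, 13] -> [17] and [13]
  Merge: [17] + [13] -> [13, 17]
Merge: [16, 16] + [13, 17] -> [13, 16, 16, 17]

Final sorted array: [13, 16, 16, 17]

The merge sort proceeds by recursively splitting the array and merging sorted halves.
After all merges, the sorted array is [13, 16, 16, 17].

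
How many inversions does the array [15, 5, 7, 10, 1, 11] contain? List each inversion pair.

Finding inversions in [15, 5, 7, 10, 1, 11]:

(0, 1): arr[0]=15 > arr[1]=5
(0, 2): arr[0]=15 > arr[2]=7
(0, 3): arr[0]=15 > arr[3]=10
(0, 4): arr[0]=15 > arr[4]=1
(0, 5): arr[0]=15 > arr[5]=11
(1, 4): arr[1]=5 > arr[4]=1
(2, 4): arr[2]=7 > arr[4]=1
(3, 4): arr[3]=10 > arr[4]=1

Total inversions: 8

The array has 8 inversion(s): (0,1), (0,2), (0,3), (0,4), (0,5), (1,4), (2,4), (3,4). Each pair (i,j) satisfies i < j and arr[i] > arr[j].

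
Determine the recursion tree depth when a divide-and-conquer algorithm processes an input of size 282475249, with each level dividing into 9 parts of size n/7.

For divide and conquer with division factor 7:

Problem sizes at each level:
Level 0: 282475249
Level 1: 40353607
Level 2: 5764801
Level 3: 823543
Level 4: 117649
Level 5: 16807
Level 6: 2401
Level 7: 343
Level 8: 49
Level 9: 7
Level 10: 1

The root is level 0 and the size-1 base case is level 10 (the tree spans levels 0 through 10, i.e. 11 levels counting the root), so the depth is the number of divisions: log_7(282475249) = 10

The recursion tree depth is log_7(282475249) = 10. At each level, the problem size is divided by 7, so it takes 10 divisions to reduce to a base case of size 1. The algorithm makes 9 recursive calls at each level.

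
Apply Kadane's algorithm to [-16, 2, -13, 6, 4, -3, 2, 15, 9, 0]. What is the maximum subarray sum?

Using Kadane's algorithm on [-16, 2, -13, 6, 4, -3, 2, 15, 9, 0]:

Scanning through the array:
Position 1 (value 2): max_ending_here = 2, max_so_far = 2
Position 2 (value -13): max_ending_here = -11, max_so_far = 2
Position 3 (value 6): max_ending_here = 6, max_so_far = 6
Position 4 (value 4): max_ending_here = 10, max_so_far = 10
Position 5 (value -3): max_ending_here = 7, max_so_far = 10
Position 6 (value 2): max_ending_here = 9, max_so_far = 10
Position 7 (value 15): max_ending_here = 24, max_so_far = 24
Position 8 (value 9): max_ending_here = 33, max_so_far = 33
Position 9 (value 0): max_ending_here = 33, max_so_far = 33

Maximum subarray: [6, 4, -3, 2, 15, 9]
Maximum sum: 33

The maximum subarray is [6, 4, -3, 2, 15, 9] with sum 33. This subarray runs from index 3 to index 8.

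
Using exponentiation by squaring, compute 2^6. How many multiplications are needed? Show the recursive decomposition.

Computing 2^6 by squaring (build up from 2^1; each line after the first costs one multiplication):

2^1 = 2
2^2 = (2^1)^2 = 2^2 = 4
2^3 = 2 * 2^2 = 2 * 4 = 8
2^6 = (2^3)^2 = 8^2 = 64

Result: 64
Multiplications needed: 3 (3 lines after 2^1)

2^6 = 64. Using exponentiation by squaring, this requires 3 multiplications. The key idea: if the exponent is even, square the half-power; if odd, multiply by the base once.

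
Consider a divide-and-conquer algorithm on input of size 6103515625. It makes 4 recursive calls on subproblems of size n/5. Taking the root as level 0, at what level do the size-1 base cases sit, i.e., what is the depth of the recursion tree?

For divide and conquer with division factor 5:

Problem sizes at each level:
Level 0: 6103515625
Level 1: 1220703125
Level 2: 244140625
Level 3: 48828125
Level 4: 9765625
Level 5: 1953125
Level 6: 390625
Level 7: 78125
Level 8: 15625
Level 9: 3125
Level 10: 625
Level 11: 125
Level 12: 25
Level 13: 5
Level 14: 1

The root is level 0 and the size-1 base case is level 14 (the tree spans levels 0 through 14, i.e. 15 levels counting the root), so the depth is the number of divisions: log_5(6103515625) = 14

The recursion tree depth is log_5(6103515625) = 14. At each level, the problem size is divided by 5, so it takes 14 divisions to reduce to a base case of size 1. The algorithm makes 4 recursive calls at each level.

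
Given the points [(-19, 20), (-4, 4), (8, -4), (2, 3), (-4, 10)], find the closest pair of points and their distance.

Computing all pairwise distances among 5 points:

d((-19, 20), (-4, 4)) = 21.9317
d((-19, 20), (8, -4)) = 36.1248
d((-19, 20), (2, 3)) = 27.0185
d((-19, 20), (-4, 10)) = 18.0278
d((-4, 4), (8, -4)) = 14.4222
d((-4, 4), (2, 3)) = 6.0828
d((-4, 4), (-4, 10)) = 6.0 <-- minimum
d((8, -4), (2, 3)) = 9.2195
d((8, -4), (-4, 10)) = 18.4391
d((2, 3), (-4, 10)) = 9.2195

Closest pair: (-4, 4) and (-4, 10) with distance 6.0

The closest pair is (-4, 4) and (-4, 10) with Euclidean distance 6.0. For 5 points, brute-force pairwise comparison is shown above. For large n, the divide-and-conquer algorithm (sort by x, recurse on halves, check the dividing strip) achieves O(n log n).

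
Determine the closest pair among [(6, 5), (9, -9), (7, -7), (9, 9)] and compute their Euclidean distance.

Computing all pairwise distances among 4 points:

d((6, 5), (9, -9)) = 14.3178
d((6, 5), (7, -7)) = 12.0416
d((6, 5), (9, 9)) = 5.0
d((9, -9), (7, -7)) = 2.8284 <-- minimum
d((9, -9), (9, 9)) = 18.0
d((7, -7), (9, 9)) = 16.1245

Closest pair: (9, -9) and (7, -7) with distance 2.8284

The closest pair is (9, -9) and (7, -7) with Euclidean distance 2.8284. For 4 points, brute-force pairwise comparison is shown above. For large n, the divide-and-conquer algorithm (sort by x, recurse on halves, check the dividing strip) achieves O(n log n).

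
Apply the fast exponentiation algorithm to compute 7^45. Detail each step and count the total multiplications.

Computing 7^45 by squaring (build up from 7^1; each line after the first costs one multiplication):

7^1 = 7
7^2 = (7^1)^2 = 7^2 = 49
7^4 = (7^2)^2 = 49^2 = 2401
7^5 = 7 * 7^4 = 7 * 2401 = 16807
7^10 = (7^5)^2 = 16807^2 = 282475249
7^11 = 7 * 7^10 = 7 * 282475249 = 1977326743
7^22 = (7^11)^2 = 1977326743^2 = 3909821048582988049
7^44 = (7^22)^2 = 3909821048582988049^2 = 15286700631942576193765185769276826401
7^45 = 7 * 7^44 = 7 * 15286700631942576193765185769276826401 = 107006904423598033356356300384937784807

Result: 107006904423598033356356300384937784807
Multiplications needed: 8 (8 lines after 7^1)

7^45 = 107006904423598033356356300384937784807. Using exponentiation by squaring, this requires 8 multiplications. The key idea: if the exponent is even, square the half-power; if odd, multiply by the base once.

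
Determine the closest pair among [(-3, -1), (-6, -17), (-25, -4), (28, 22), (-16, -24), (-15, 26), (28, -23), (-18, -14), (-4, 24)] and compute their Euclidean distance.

Computing all pairwise distances among 9 points:

d((-3, -1), (-6, -17)) = 16.2788
d((-3, -1), (-25, -4)) = 22.2036
d((-3, -1), (28, 22)) = 38.6005
d((-3, -1), (-16, -24)) = 26.4197
d((-3, -1), (-15, 26)) = 29.5466
d((-3, -1), (28, -23)) = 38.0132
d((-3, -1), (-18, -14)) = 19.8494
d((-3, -1), (-4, 24)) = 25.02
d((-6, -17), (-25, -4)) = 23.0217
d((-6, -17), (28, 22)) = 51.7397
d((-6, -17), (-16, -24)) = 12.2066
d((-6, -17), (-15, 26)) = 43.9318
d((-6, -17), (28, -23)) = 34.5254
d((-6, -17), (-18, -14)) = 12.3693
d((-6, -17), (-4, 24)) = 41.0488
d((-25, -4), (28, 22)) = 59.0339
d((-25, -4), (-16, -24)) = 21.9317
d((-25, -4), (-15, 26)) = 31.6228
d((-25, -4), (28, -23)) = 56.3028
d((-25, -4), (-18, -14)) = 12.2066
d((-25, -4), (-4, 24)) = 35.0
d((28, 22), (-16, -24)) = 63.6553
d((28, 22), (-15, 26)) = 43.1856
d((28, 22), (28, -23)) = 45.0
d((28, 22), (-18, -14)) = 58.4123
d((28, 22), (-4, 24)) = 32.0624
d((-16, -24), (-15, 26)) = 50.01
d((-16, -24), (28, -23)) = 44.0114
d((-16, -24), (-18, -14)) = 10.198 <-- minimum
d((-16, -24), (-4, 24)) = 49.4773
d((-15, 26), (28, -23)) = 65.192
d((-15, 26), (-18, -14)) = 40.1123
d((-15, 26), (-4, 24)) = 11.1803
d((28, -23), (-18, -14)) = 46.8722
d((28, -23), (-4, 24)) = 56.8595
d((-18, -14), (-4, 24)) = 40.4969

Closest pair: (-16, -24) and (-18, -14) with distance 10.198

The closest pair is (-16, -24) and (-18, -14) with Euclidean distance 10.198. For 9 points, brute-force pairwise comparison is shown above. For large n, the divide-and-conquer algorithm (sort by x, recurse on halves, check the dividing strip) achieves O(n log n).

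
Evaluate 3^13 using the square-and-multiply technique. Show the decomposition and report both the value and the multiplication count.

Computing 3^13 by squaring (build up from 3^1; each line after the first costs one multiplication):

3^1 = 3
3^2 = (3^1)^2 = 3^2 = 9
3^3 = 3 * 3^2 = 3 * 9 = 27
3^6 = (3^3)^2 = 27^2 = 729
3^12 = (3^6)^2 = 729^2 = 531441
3^13 = 3 * 3^12 = 3 * 531441 = 1594323

Result: 1594323
Multiplications needed: 5 (5 lines after 3^1)

3^13 = 1594323. Using exponentiation by squaring, this requires 5 multiplications. The key idea: if the exponent is even, square the half-power; if odd, multiply by the base once.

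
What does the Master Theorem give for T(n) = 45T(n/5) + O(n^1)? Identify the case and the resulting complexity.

Master Theorem for T(n) = 45T(n/5) + O(n^1):

a = 45, b = 5, c = 1
log_b(a) = log_5(45) = 2.3652

Case 1: c = 1 < log_5(45) = 2.3652
T(n) = O(n^(log_5 45))

For T(n) = 45T(n/5) + O(n^1): log_5(45) = 2.3652. This is Case 1 of the Master Theorem (c < log_b(a), work dominated by leaves), giving O(n^(log_5 45)).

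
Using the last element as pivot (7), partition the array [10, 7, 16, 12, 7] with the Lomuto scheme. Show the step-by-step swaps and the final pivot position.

Lomuto partition with pivot = 7:

Initial array: [10, 7, 16, 12, 7]

arr[0]=10 > 7: no swap
arr[1]=7 <= 7: swap with position 0, array becomes [7, 10, 16, 12, 7]
arr[2]=16 > 7: no swap
arr[3]=12 > 7: no swap

Place pivot at position 1: [7, 7, 16, 12, 10]
Pivot position: 1

After partitioning with pivot 7, the array becomes [7, 7, 16, 12, 10]. The pivot is placed at index 1. All elements to the left of the pivot are <= 7, and all elements to the right are > 7.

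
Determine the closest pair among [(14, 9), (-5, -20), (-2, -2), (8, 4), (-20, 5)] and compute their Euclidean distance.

Computing all pairwise distances among 5 points:

d((14, 9), (-5, -20)) = 34.6699
d((14, 9), (-2, -2)) = 19.4165
d((14, 9), (8, 4)) = 7.8102 <-- minimum
d((14, 9), (-20, 5)) = 34.2345
d((-5, -20), (-2, -2)) = 18.2483
d((-5, -20), (8, 4)) = 27.2947
d((-5, -20), (-20, 5)) = 29.1548
d((-2, -2), (8, 4)) = 11.6619
d((-2, -2), (-20, 5)) = 19.3132
d((8, 4), (-20, 5)) = 28.0179

Closest pair: (14, 9) and (8, 4) with distance 7.8102

The closest pair is (14, 9) and (8, 4) with Euclidean distance 7.8102. For 5 points, brute-force pairwise comparison is shown above. For large n, the divide-and-conquer algorithm (sort by x, recurse on halves, check the dividing strip) achieves O(n log n).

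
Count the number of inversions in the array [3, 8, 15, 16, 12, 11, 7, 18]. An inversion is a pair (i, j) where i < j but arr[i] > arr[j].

Finding inversions in [3, 8, 15, 16, 12, 11, 7, 18]:

(1, 6): arr[1]=8 > arr[6]=7
(2, 4): arr[2]=15 > arr[4]=12
(2, 5): arr[2]=15 > arr[5]=11
(2, 6): arr[2]=15 > arr[6]=7
(3, 4): arr[3]=16 > arr[4]=12
(3, 5): arr[3]=16 > arr[5]=11
(3, 6): arr[3]=16 > arr[6]=7
(4, 5): arr[4]=12 > arr[5]=11
(4, 6): arr[4]=12 > arr[6]=7
(5, 6): arr[5]=11 > arr[6]=7

Total inversions: 10

The array has 10 inversion(s): (1,6), (2,4), (2,5), (2,6), (3,4), (3,5), (3,6), (4,5), (4,6), (5,6). Each pair (i,j) satisfies i < j and arr[i] > arr[j].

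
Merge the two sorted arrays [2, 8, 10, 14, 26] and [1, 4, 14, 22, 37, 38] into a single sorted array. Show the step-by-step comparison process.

Merging process:

Compare 2 vs 1: take 1 from right. Merged: [1]
Compare 2 vs 4: take 2 from left. Merged: [1, 2]
Compare 8 vs 4: take 4 from right. Merged: [1, 2, 4]
Compare 8 vs 14: take 8 from left. Merged: [1, 2, 4, 8]
Compare 10 vs 14: take 10 from left. Merged: [1, 2, 4, 8, 10]
Compare 14 vs 14: take 14 from left. Merged: [1, 2, 4, 8, 10, 14]
Compare 26 vs 14: take 14 from right. Merged: [1, 2, 4, 8, 10, 14, 14]
Compare 26 vs 22: take 22 from right. Merged: [1, 2, 4, 8, 10, 14, 14, 22]
Compare 26 vs 37: take 26 from left. Merged: [1, 2, 4, 8, 10, 14, 14, 22, 26]
Append remaining from right: [37, 38]. Merged: [1, 2, 4, 8, 10, 14, 14, 22, 26, 37, 38]

Final merged array: [1, 2, 4, 8, 10, 14, 14, 22, 26, 37, 38]
Total comparisons: 9

The merged array is [1, 2, 4, 8, 10, 14, 14, 22, 26, 37, 38], requiring 9 comparisons. The merge step runs in O(n) time where n is the total number of elements.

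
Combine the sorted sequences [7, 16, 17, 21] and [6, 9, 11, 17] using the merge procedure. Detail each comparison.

Merging process:

Compare 7 vs 6: take 6 from right. Merged: [6]
Compare 7 vs 9: take 7 from left. Merged: [6, 7]
Compare 16 vs 9: take 9 from right. Merged: [6, 7, 9]
Compare 16 vs 11: take 11 from right. Merged: [6, 7, 9, 11]
Compare 16 vs 17: take 16 from left. Merged: [6, 7, 9, 11, 16]
Compare 17 vs 17: take 17 from left. Merged: [6, 7, 9, 11, 16, 17]
Compare 21 vs 17: take 17 from right. Merged: [6, 7, 9, 11, 16, 17, 17]
Append remaining from left: [21]. Merged: [6, 7, 9, 11, 16, 17, 17, 21]

Final merged array: [6, 7, 9, 11, 16, 17, 17, 21]
Total comparisons: 7

The merged array is [6, 7, 9, 11, 16, 17, 17, 21], requiring 7 comparisons. The merge step runs in O(n) time where n is the total number of elements.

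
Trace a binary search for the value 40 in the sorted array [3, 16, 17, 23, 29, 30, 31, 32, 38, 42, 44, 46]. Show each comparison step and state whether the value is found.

Binary search for 40 in [3, 16, 17, 23, 29, 30, 31, 32, 38, 42, 44, 46]:

lo=0, hi=11, mid=5, arr[mid]=30 -> 30 < 40, search right half
lo=6, hi=11, mid=8, arr[mid]=38 -> 38 < 40, search right half
lo=9, hi=11, mid=10, arr[mid]=44 -> 44 > 40, search left half
lo=9, hi=9, mid=9, arr[mid]=42 -> 42 > 40, search left half
lo=9 > hi=8, target 40 not found

Binary search determines that 40 is not in the array after 4 comparisons. The search space was exhausted without finding the target.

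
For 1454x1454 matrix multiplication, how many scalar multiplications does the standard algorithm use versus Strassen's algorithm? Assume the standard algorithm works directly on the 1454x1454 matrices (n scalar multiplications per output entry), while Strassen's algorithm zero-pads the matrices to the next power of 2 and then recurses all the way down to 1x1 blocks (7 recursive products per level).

Matrix multiplication for 1454x1454 matrices:

Strassen's algorithm requires power-of-2 dimensions. Pad 1454x1454 to 2048x2048 (next power of 2).

Standard algorithm: 1454^3 = 3073924664 multiplications
Strassen's algorithm: 7^(log2(2048)) = 7^11 = 1977326743 multiplications
Savings: 3073924664 - 1977326743 = 1096597921 multiplications

Standard: 3073924664 multiplications (1454^3). Strassen: 1977326743 multiplications (7^11, after padding to 2048x2048). Strassen reduces 8 recursive multiplications to 7 at each level.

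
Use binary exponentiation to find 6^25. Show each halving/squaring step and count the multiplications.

Computing 6^25 by squaring (build up from 6^1; each line after the first costs one multiplication):

6^1 = 6
6^2 = (6^1)^2 = 6^2 = 36
6^3 = 6 * 6^2 = 6 * 36 = 216
6^6 = (6^3)^2 = 216^2 = 46656
6^12 = (6^6)^2 = 46656^2 = 2176782336
6^24 = (6^12)^2 = 2176782336^2 = 4738381338321616896
6^25 = 6 * 6^24 = 6 * 4738381338321616896 = 28430288029929701376

Result: 28430288029929701376
Multiplications needed: 6 (6 lines after 6^1)

6^25 = 28430288029929701376. Using exponentiation by squaring, this requires 6 multiplications. The key idea: if the exponent is even, square the half-power; if odd, multiply by the base once.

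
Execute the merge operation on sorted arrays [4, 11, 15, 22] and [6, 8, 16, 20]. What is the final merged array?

Merging process:

Compare 4 vs 6: take 4 from left. Merged: [4]
Compare 11 vs 6: take 6 from right. Merged: [4, 6]
Compare 11 vs 8: take 8 from right. Merged: [4, 6, 8]
Compare 11 vs 16: take 11 from left. Merged: [4, 6, 8, 11]
Compare 15 vs 16: take 15 from left. Merged: [4, 6, 8, 11, 15]
Compare 22 vs 16: take 16 from right. Merged: [4, 6, 8, 11, 15, 16]
Compare 22 vs 20: take 20 from right. Merged: [4, 6, 8, 11, 15, 16, 20]
Append remaining from left: [22]. Merged: [4, 6, 8, 11, 15, 16, 20, 22]

Final merged array: [4, 6, 8, 11, 15, 16, 20, 22]
Total comparisons: 7

The merged array is [4, 6, 8, 11, 15, 16, 20, 22], requiring 7 comparisons. The merge step runs in O(n) time where n is the total number of elements.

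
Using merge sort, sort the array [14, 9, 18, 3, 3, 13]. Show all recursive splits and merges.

Merge sort trace:

Split: [14, 9, 18, 3, 3, 13] -> [14, 9, 18] and [3, 3, 13]
  Split: [14, 9, 18] -> [14] and [9, 18]
    Split: [9, 18] -> [9] and [18]
    Merge: [9] + [18] -> [9, 18]
  Merge: [14] + [9, 18] -> [9, 14, 18]
  Split: [3, 3, 13] -> [3] and [3, 13]
    Split: [3, 13] -> [3] and [13]
    Merge: [3] + [13] -> [3, 13]
  Merge: [3] + [3, 13] -> [3, 3, 13]
Merge: [9, 14, 18] + [3, 3, 13] -> [3, 3, 9, 13, 14, 18]

Final sorted array: [3, 3, 9, 13, 14, 18]

The merge sort proceeds by recursively splitting the array and merging sorted halves.
After all merges, the sorted array is [3, 3, 9, 13, 14, 18].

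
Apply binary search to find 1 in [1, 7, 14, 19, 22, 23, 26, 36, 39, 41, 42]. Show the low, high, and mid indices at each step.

Binary search for 1 in [1, 7, 14, 19, 22, 23, 26, 36, 39, 41, 42]:

lo=0, hi=10, mid=5, arr[mid]=23 -> 23 > 1, search left half
lo=0, hi=4, mid=2, arr[mid]=14 -> 14 > 1, search left half
lo=0, hi=1, mid=0, arr[mid]=1 -> Found target at index 0!

Binary search finds 1 at index 0 after 3 comparisons. The search repeatedly halves the search space by comparing with the middle element.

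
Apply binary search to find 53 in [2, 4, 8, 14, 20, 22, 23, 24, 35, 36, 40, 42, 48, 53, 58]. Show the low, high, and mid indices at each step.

Binary search for 53 in [2, 4, 8, 14, 20, 22, 23, 24, 35, 36, 40, 42, 48, 53, 58]:

lo=0, hi=14, mid=7, arr[mid]=24 -> 24 < 53, search right half
lo=8, hi=14, mid=11, arr[mid]=42 -> 42 < 53, search right half
lo=12, hi=14, mid=13, arr[mid]=53 -> Found target at index 13!

Binary search finds 53 at index 13 after 3 comparisons. The search repeatedly halves the search space by comparing with the middle element.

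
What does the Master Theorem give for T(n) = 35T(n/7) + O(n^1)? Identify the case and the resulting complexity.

Master Theorem for T(n) = 35T(n/7) + O(n^1):

a = 35, b = 7, c = 1
log_b(a) = log_7(35) = 1.8271

Case 1: c = 1 < log_7(35) = 1.8271
T(n) = O(n^(log_7 35))

For T(n) = 35T(n/7) + O(n^1): log_7(35) = 1.8271. This is Case 1 of the Master Theorem (c < log_b(a), work dominated by leaves), giving O(n^(log_7 35)).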